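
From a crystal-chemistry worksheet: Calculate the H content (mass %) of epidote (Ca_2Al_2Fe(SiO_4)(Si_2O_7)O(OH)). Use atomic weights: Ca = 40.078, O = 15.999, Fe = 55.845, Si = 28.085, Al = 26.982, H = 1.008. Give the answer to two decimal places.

0.21 mass %

M(Ca_2Al_2Fe(SiO_4)(Si_2O_7)O(OH)) = 483.215 g/mol.
H contributes 1 × 1.008 = 1.008 g per mole.
1.008/483.215 = 0.0021 → 0.21%.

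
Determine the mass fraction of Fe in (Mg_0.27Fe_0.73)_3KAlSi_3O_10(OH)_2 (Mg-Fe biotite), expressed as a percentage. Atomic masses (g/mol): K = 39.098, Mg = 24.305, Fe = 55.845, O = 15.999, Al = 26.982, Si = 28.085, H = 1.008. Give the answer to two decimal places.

25.15 weight percent

Formula mass = 0.81*24.305 + 2.19*55.845 + 1*39.098 + 1*26.982 + 3*28.085 + 12*15.999 + 2*1.008 = 486.327 g/mol, of which 122.301 g is Fe.
So Fe makes up 122.301/486.327 = 0.2515 of the mass, i.e. 25.15%.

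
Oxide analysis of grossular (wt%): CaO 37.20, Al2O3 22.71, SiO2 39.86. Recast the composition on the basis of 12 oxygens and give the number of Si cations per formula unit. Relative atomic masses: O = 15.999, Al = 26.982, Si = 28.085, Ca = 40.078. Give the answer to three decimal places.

37.20 wt% CaO ÷ 56.077 g/mol = 0.66337 mol, giving 0.66337 Ca and 0.66337 O.
22.71 wt% Al2O3 ÷ 101.961 g/mol = 0.22273 mol, giving 0.44546 Al and 0.66819 O.
39.86 wt% SiO2 ÷ 60.083 g/mol = 0.66342 mol, giving 0.66342 Si and 1.32684 O.
Oxygen sums to 2.65840; scaling by 12/2.65840 = 4.51399 puts the formula on 12 O.
Si: 0.66342 × 4.51399 = 2.995 atoms per formula unit.

2.995 Si apfu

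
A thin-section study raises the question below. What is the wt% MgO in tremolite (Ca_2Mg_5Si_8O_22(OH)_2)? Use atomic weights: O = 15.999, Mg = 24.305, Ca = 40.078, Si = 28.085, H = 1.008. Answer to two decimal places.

Molar mass of Ca_2Mg_5Si_8O_22(OH)_2 = 2·40.078 + 5·24.305 + 8·28.085 + 24·15.999 + 2·1.008 = 812.353 g/mol.
Each formula unit contains 5 Mg, equivalent to 5/1 = 5.0000 mol MgO.
M(MgO) = 1×24.305 + 1×15.999 = 40.304 g/mol.
Mass of MgO per formula unit = 5.0000 × 40.304 = 201.520 g.
MgO wt% = 201.520 / 812.353 × 100 = 24.81%.

24.81 wt%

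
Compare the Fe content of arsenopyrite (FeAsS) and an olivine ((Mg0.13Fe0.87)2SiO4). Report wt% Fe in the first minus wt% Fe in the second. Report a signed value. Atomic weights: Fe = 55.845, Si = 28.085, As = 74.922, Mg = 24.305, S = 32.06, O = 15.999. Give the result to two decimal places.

Fe in FeAsS: molar mass 162.827 g/mol; 1×55.845 = 55.845 g → 34.30 wt%.
Fe in (Mg0.13Fe0.87)2SiO4: molar mass 195.571 g/mol; 1.74×55.845 = 97.170 g → 49.69 wt%.
Difference = 34.30 − 49.69 = -15.39 percentage points.

-15.39 percentage points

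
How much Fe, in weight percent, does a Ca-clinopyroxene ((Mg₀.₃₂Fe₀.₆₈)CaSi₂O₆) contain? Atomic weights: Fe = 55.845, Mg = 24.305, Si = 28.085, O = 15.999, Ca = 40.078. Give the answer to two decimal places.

Formula mass = 0.32·24.305 + 0.68·55.845 + 1·40.078 + 2·28.085 + 6·15.999 = 237.994 g/mol, of which 37.975 g is Fe.
So Fe makes up 37.975/237.994 = 0.1596 of the mass, i.e. 15.96%.

15.96 weight percent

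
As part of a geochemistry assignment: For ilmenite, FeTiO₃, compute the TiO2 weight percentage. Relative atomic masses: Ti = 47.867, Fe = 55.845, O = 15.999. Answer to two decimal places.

Formula mass = 151.709 g/mol.
1 Ti → 1.0000 mol TiO2 per formula unit; M(TiO2) = 79.865, so TiO2 mass = 79.865 g.
79.865/151.709 × 100 = 52.64 wt%.

52.64 wt%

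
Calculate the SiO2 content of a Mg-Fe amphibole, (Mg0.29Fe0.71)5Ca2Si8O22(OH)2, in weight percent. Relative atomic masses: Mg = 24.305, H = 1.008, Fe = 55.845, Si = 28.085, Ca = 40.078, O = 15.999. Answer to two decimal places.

52.00 wt%

M((Mg0.29Fe0.71)5Ca2Si8O22(OH)2) = 924.320 g/mol; M(SiO2) = 60.083 g/mol.
Moles SiO2 per formula unit = 8 Si ÷ 1 = 8.0000.
SiO2 fraction = (8.0000 × 60.083) / 924.320 = 480.664/924.320 = 0.5200.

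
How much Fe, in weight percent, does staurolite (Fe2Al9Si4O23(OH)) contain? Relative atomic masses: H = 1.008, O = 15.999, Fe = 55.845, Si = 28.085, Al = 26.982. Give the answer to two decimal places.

Molar mass of Fe2Al9Si4O23(OH): 2·55.845 + 9·26.982 + 4·28.085 + 24·15.999 + 1·1.008 = 851.852 g/mol.
Mass of Fe per formula unit: 2 × 55.845 = 111.690 g.
Weight fraction Fe = 111.690 / 851.852 = 0.1311.

13.11 weight percent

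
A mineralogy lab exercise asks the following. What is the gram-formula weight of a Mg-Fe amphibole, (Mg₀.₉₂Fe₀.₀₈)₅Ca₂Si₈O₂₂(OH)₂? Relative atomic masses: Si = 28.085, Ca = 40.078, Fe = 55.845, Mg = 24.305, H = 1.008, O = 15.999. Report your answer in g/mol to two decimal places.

824.97 g/mol

Mg: 4.60 × 24.305 = 111.8030
Fe: 0.40 × 55.845 = 22.3380
Ca: 2 × 40.078 = 80.1560
Si: 8 × 28.085 = 224.6800
O: 24 × 15.999 = 383.9760
H: 2 × 1.008 = 2.0160
Summing the contributions gives the formula mass.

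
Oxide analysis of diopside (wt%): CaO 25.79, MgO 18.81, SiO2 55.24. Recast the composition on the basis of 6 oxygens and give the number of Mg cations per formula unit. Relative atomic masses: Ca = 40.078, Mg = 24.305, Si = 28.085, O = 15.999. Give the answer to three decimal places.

1.013 Mg apfu

CaO (M=56.077): mol = 0.45990; Ca = 0.45990, O = 0.45990.
MgO (M=40.304): mol = 0.46670; Mg = 0.46670, O = 0.46670.
SiO2 (M=60.083): mol = 0.91939; Si = 0.91939, O = 1.83878.
ΣO = 2.76538; factor = 6/ΣO = 2.16968.
Mg apfu = 0.46670 × 2.16968 = 1.013.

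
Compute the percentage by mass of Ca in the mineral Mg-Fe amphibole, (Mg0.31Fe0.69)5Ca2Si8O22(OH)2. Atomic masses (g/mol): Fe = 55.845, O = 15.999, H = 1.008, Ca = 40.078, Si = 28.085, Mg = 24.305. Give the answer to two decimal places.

8.70 wt%

Formula mass = 1.55*24.305 + 3.45*55.845 + 2*40.078 + 8*28.085 + 24*15.999 + 2*1.008 = 921.166 g/mol, of which 80.156 g is Ca.
So Ca makes up 80.156/921.166 = 0.0870 of the mass, i.e. 8.70%.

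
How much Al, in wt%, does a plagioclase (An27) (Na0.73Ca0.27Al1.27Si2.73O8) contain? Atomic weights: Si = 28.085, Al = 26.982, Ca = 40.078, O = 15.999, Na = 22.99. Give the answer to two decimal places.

12.86 wt%

Formula mass = 0.73×22.99 + 0.27×40.078 + 1.27×26.982 + 2.73×28.085 + 8×15.999 = 266.535 g/mol, of which 34.267 g is Al.
So Al makes up 34.267/266.535 = 0.1286 of the mass, i.e. 12.86%.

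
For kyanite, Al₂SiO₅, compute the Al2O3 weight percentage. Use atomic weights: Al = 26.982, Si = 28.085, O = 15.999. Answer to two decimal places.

62.92 wt%

Formula mass = 162.044 g/mol.
2 Al → 1.0000 mol Al2O3 per formula unit; M(Al2O3) = 101.961, so Al2O3 mass = 101.961 g.
101.961/162.044 × 100 = 62.92 wt%.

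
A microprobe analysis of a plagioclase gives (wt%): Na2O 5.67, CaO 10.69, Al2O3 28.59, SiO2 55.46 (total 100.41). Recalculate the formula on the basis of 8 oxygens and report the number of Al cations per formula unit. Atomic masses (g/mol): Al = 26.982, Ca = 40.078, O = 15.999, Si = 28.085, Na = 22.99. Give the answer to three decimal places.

1.511 Al apfu

Na2O (M=61.979): mol = 0.09148; Na = 0.18296, O = 0.09148.
CaO (M=56.077): mol = 0.19063; Ca = 0.19063, O = 0.19063.
Al2O3 (M=101.961): mol = 0.28040; Al = 0.56080, O = 0.84120.
SiO2 (M=60.083): mol = 0.92306; Si = 0.92306, O = 1.84612.
ΣO = 2.96943; factor = 8/ΣO = 2.69412.
Al apfu = 0.56080 × 2.69412 = 1.511.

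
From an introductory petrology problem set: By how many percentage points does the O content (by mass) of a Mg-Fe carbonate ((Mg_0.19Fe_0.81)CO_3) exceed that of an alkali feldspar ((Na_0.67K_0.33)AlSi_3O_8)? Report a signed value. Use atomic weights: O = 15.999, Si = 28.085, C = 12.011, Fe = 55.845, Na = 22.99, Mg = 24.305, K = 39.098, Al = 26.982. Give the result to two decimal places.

First mineral: 47.997 g O in 109.860 g formula = 43.69 wt% O.
Second mineral: 127.992 g O in 267.535 g formula = 47.84 wt% O.
43.69% − 47.84% gives a difference of -4.15 percentage points.

-4.15 percentage points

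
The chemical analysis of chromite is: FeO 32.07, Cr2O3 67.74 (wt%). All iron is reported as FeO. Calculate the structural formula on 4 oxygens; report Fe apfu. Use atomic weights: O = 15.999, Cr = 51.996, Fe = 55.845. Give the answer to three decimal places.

FeO (M=71.844): mol = 0.44638; Fe = 0.44638, O = 0.44638.
Cr2O3 (M=151.989): mol = 0.44569; Cr = 0.89138, O = 1.33707.
ΣO = 1.78345; factor = 4/ΣO = 2.24284.
Fe apfu = 0.44638 × 2.24284 = 1.001.

1.001 Fe apfu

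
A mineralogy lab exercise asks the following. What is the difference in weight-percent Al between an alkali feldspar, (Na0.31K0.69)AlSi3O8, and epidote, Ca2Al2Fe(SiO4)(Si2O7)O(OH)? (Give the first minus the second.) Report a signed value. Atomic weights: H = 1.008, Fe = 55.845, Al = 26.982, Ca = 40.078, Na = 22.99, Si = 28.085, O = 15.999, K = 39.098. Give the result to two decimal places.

-1.30 percentage points

First mineral: 26.982 g Al in 273.334 g formula = 9.87 wt% Al.
Second mineral: 53.964 g Al in 483.215 g formula = 11.17 wt% Al.
9.87% − 11.17% gives a difference of -1.30 percentage points.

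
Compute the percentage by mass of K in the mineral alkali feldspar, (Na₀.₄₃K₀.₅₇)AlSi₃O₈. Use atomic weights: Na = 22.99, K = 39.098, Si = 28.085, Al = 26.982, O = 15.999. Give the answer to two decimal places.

8.21 wt%

Formula mass = 0.43×22.99 + 0.57×39.098 + 1×26.982 + 3×28.085 + 8×15.999 = 271.401 g/mol, of which 22.286 g is K.
So K makes up 22.286/271.401 = 0.0821 of the mass, i.e. 8.21%.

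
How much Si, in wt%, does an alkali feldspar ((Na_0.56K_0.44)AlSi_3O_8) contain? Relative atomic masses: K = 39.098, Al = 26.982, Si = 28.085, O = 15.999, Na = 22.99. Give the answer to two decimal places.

M((Na_0.56K_0.44)AlSi_3O_8) = 269.307 g/mol.
Si contributes 3 × 28.085 = 84.255 g per mole.
84.255/269.307 = 0.3129 → 31.29%.

31.29 wt%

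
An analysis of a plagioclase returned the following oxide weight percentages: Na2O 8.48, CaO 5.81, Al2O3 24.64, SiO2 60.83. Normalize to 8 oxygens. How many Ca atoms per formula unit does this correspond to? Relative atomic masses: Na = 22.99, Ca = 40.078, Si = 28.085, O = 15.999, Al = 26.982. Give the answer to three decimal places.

0.277 Ca apfu

8.48 wt% Na2O ÷ 61.979 g/mol = 0.13682 mol, giving 0.27364 Na and 0.13682 O.
5.81 wt% CaO ÷ 56.077 g/mol = 0.10361 mol, giving 0.10361 Ca and 0.10361 O.
24.64 wt% Al2O3 ÷ 101.961 g/mol = 0.24166 mol, giving 0.48332 Al and 0.72498 O.
60.83 wt% SiO2 ÷ 60.083 g/mol = 1.01243 mol, giving 1.01243 Si and 2.02486 O.
Oxygen sums to 2.99027; scaling by 8/2.99027 = 2.67534 puts the formula on 8 O.
Ca: 0.10361 × 2.67534 = 0.277 atoms per formula unit.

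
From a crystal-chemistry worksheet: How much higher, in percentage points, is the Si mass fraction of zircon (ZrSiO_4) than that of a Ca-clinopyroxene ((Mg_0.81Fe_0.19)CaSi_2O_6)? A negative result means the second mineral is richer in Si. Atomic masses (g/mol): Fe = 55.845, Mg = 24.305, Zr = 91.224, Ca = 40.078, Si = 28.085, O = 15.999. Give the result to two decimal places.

First mineral: 28.085 g Si in 183.305 g formula = 15.32 wt% Si.
Second mineral: 56.170 g Si in 222.540 g formula = 25.24 wt% Si.
15.32% − 25.24% gives a difference of -9.92 percentage points.

-9.92 percentage points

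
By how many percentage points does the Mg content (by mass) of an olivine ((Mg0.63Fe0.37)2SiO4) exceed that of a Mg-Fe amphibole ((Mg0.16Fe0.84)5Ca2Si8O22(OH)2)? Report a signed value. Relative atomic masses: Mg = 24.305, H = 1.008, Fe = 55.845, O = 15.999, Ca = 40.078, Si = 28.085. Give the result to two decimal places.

16.61 percentage points

Mg in (Mg0.63Fe0.37)2SiO4: molar mass 164.031 g/mol; 1.26×24.305 = 30.624 g → 18.67 wt%.
Mg in (Mg0.16Fe0.84)5Ca2Si8O22(OH)2: molar mass 944.821 g/mol; 0.80×24.305 = 19.444 g → 2.06 wt%.
Difference = 18.67 − 2.06 = 16.61 percentage points.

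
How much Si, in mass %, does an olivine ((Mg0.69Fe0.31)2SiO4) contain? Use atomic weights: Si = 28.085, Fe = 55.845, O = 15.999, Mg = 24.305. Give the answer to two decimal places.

17.53 mass %

Molar mass of (Mg0.69Fe0.31)2SiO4: 1.38·24.305 + 0.62·55.845 + 1·28.085 + 4·15.999 = 160.246 g/mol.
Mass of Si per formula unit: 1 × 28.085 = 28.085 g.
Weight fraction Si = 28.085 / 160.246 = 0.1753.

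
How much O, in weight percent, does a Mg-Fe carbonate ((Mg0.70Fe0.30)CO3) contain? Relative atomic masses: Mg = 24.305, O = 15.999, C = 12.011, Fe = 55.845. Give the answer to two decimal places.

51.18 weight percent

Molar mass of (Mg0.70Fe0.30)CO3: 0.70*24.305 + 0.30*55.845 + 1*12.011 + 3*15.999 = 93.775 g/mol.
Mass of O per formula unit: 3 × 15.999 = 47.997 g.
Weight fraction O = 47.997 / 93.775 = 0.5118.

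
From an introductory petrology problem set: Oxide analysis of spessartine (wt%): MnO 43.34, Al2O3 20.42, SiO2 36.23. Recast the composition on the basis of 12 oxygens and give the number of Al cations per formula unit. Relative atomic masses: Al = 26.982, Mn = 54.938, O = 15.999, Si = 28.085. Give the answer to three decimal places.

1.988 Al apfu

43.34 wt% MnO ÷ 70.937 g/mol = 0.61096 mol, giving 0.61096 Mn and 0.61096 O.
20.42 wt% Al2O3 ÷ 101.961 g/mol = 0.20027 mol, giving 0.40054 Al and 0.60081 O.
36.23 wt% SiO2 ÷ 60.083 g/mol = 0.60300 mol, giving 0.60300 Si and 1.20600 O.
Oxygen sums to 2.41777; scaling by 12/2.41777 = 4.96325 puts the formula on 12 O.
Al: 0.40054 × 4.96325 = 1.988 atoms per formula unit.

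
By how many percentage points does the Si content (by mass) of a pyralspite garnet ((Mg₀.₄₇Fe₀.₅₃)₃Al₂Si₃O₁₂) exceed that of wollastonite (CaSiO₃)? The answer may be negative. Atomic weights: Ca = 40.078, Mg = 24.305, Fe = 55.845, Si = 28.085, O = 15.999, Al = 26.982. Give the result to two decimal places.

Si in (Mg₀.₄₇Fe₀.₅₃)₃Al₂Si₃O₁₂: molar mass 453.271 g/mol; 3×28.085 = 84.255 g → 18.59 wt%.
Si in CaSiO₃: molar mass 116.160 g/mol; 1×28.085 = 28.085 g → 24.18 wt%.
Difference = 18.59 − 24.18 = -5.59 percentage points.

-5.59 percentage points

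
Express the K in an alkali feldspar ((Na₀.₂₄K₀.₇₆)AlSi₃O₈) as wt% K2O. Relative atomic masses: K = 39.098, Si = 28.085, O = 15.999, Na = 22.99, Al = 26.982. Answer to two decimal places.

13.04 wt%

M((Na₀.₂₄K₀.₇₆)AlSi₃O₈) = 274.461 g/mol; M(K2O) = 94.195 g/mol.
Moles K2O per formula unit = 0.76 K ÷ 2 = 0.3800.
K2O fraction = (0.3800 × 94.195) / 274.461 = 35.794/274.461 = 0.1304.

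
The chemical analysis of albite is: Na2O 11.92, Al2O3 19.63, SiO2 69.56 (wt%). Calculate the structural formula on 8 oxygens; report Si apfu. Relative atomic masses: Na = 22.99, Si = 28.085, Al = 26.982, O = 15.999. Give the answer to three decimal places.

3.002 Si apfu

Na2O (M=61.979): mol = 0.19232; Na = 0.38464, O = 0.19232.
Al2O3 (M=101.961): mol = 0.19252; Al = 0.38504, O = 0.57756.
SiO2 (M=60.083): mol = 1.15773; Si = 1.15773, O = 2.31546.
ΣO = 3.08534; factor = 8/ΣO = 2.59291.
Si apfu = 1.15773 × 2.59291 = 3.002.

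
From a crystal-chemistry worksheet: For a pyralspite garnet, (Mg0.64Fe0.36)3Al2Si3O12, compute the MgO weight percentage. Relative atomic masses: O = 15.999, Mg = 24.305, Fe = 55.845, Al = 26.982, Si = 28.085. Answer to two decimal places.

M((Mg0.64Fe0.36)3Al2Si3O12) = 437.185 g/mol; M(MgO) = 40.304 g/mol.
Moles MgO per formula unit = 1.92 Mg ÷ 1 = 1.9200.
MgO fraction = (1.9200 × 40.304) / 437.185 = 77.384/437.185 = 0.1770.

17.70 wt%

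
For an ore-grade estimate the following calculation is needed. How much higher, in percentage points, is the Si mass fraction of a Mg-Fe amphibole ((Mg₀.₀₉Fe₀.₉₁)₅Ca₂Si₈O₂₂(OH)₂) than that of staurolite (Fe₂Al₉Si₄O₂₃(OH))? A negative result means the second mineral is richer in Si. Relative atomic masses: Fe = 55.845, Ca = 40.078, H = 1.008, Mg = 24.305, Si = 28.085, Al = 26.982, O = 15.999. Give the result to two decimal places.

M((Mg₀.₀₉Fe₀.₉₁)₅Ca₂Si₈O₂₂(OH)₂) = 955.860 g/mol, so wt% Si = 224.680/955.860 × 100 = 23.51%.
M(Fe₂Al₉Si₄O₂₃(OH)) = 851.852 g/mol, so wt% Si = 112.340/851.852 × 100 = 13.19%.
23.51 − 13.19 = 10.32 pp.

10.32 percentage points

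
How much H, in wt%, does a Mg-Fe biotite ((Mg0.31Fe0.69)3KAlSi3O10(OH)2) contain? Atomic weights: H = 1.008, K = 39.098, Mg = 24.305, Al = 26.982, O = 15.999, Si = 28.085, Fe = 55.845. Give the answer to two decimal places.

0.42 wt%

Molar mass of (Mg0.31Fe0.69)3KAlSi3O10(OH)2: 0.93·24.305 + 2.07·55.845 + 1·39.098 + 1·26.982 + 3·28.085 + 12·15.999 + 2·1.008 = 482.542 g/mol.
Mass of H per formula unit: 2 × 1.008 = 2.016 g.
Weight fraction H = 2.016 / 482.542 = 0.0042.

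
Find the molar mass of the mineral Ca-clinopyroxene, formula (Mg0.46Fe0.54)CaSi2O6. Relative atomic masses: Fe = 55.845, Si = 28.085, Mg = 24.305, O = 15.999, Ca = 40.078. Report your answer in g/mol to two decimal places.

233.58 g/mol

Mg: 0.46 × 24.305 = 11.1803
Fe: 0.54 × 55.845 = 30.1563
Ca: 1 × 40.078 = 40.0780
Si: 2 × 28.085 = 56.1700
O: 6 × 15.999 = 95.9940
Summing the contributions gives the formula mass.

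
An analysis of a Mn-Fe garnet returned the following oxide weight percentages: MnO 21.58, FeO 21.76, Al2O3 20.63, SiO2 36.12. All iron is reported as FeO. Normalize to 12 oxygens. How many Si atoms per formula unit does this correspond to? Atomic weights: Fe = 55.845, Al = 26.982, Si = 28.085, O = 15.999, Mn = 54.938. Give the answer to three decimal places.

2.985 Si apfu

21.58 wt% MnO ÷ 70.937 g/mol = 0.30421 mol, giving 0.30421 Mn and 0.30421 O.
21.76 wt% FeO ÷ 71.844 g/mol = 0.30288 mol, giving 0.30288 Fe and 0.30288 O.
20.63 wt% Al2O3 ÷ 101.961 g/mol = 0.20233 mol, giving 0.40466 Al and 0.60699 O.
36.12 wt% SiO2 ÷ 60.083 g/mol = 0.60117 mol, giving 0.60117 Si and 1.20234 O.
Oxygen sums to 2.41642; scaling by 12/2.41642 = 4.96602 puts the formula on 12 O.
Si: 0.60117 × 4.96602 = 2.985 atoms per formula unit.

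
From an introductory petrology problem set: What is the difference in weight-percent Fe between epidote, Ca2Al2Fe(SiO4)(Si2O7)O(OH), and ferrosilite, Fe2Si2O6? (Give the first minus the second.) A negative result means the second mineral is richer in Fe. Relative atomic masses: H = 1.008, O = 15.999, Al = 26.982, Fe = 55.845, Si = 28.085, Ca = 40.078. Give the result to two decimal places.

First mineral: 55.845 g Fe in 483.215 g formula = 11.56 wt% Fe.
Second mineral: 111.690 g Fe in 263.854 g formula = 42.33 wt% Fe.
11.56% − 42.33% gives a difference of -30.77 percentage points.

-30.77 percentage points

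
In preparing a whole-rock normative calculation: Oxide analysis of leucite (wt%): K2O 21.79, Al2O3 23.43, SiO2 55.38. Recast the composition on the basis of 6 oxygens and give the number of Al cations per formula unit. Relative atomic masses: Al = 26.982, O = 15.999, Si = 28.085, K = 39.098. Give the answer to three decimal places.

21.79 wt% K2O ÷ 94.195 g/mol = 0.23133 mol, giving 0.46266 K and 0.23133 O.
23.43 wt% Al2O3 ÷ 101.961 g/mol = 0.22979 mol, giving 0.45958 Al and 0.68937 O.
55.38 wt% SiO2 ÷ 60.083 g/mol = 0.92172 mol, giving 0.92172 Si and 1.84344 O.
Oxygen sums to 2.76414; scaling by 6/2.76414 = 2.17066 puts the formula on 6 O.
Al: 0.45958 × 2.17066 = 0.998 atoms per formula unit.

0.998 Al apfu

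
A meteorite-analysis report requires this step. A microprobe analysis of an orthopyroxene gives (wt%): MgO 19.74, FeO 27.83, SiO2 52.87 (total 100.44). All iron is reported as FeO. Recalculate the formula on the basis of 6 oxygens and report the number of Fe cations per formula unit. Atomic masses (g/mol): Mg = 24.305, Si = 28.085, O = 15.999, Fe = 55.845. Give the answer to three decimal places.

MgO (M=40.304): mol = 0.48978; Mg = 0.48978, O = 0.48978.
FeO (M=71.844): mol = 0.38737; Fe = 0.38737, O = 0.38737.
SiO2 (M=60.083): mol = 0.87995; Si = 0.87995, O = 1.75990.
ΣO = 2.63705; factor = 6/ΣO = 2.27527.
Fe apfu = 0.38737 × 2.27527 = 0.881.

0.881 Fe apfu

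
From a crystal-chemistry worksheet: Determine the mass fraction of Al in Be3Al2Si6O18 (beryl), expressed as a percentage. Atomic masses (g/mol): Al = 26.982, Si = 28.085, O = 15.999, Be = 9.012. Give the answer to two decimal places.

10.04 weight percent

Formula mass = 3·9.012 + 2·26.982 + 6·28.085 + 18·15.999 = 537.492 g/mol, of which 53.964 g is Al.
So Al makes up 53.964/537.492 = 0.1004 of the mass, i.e. 10.04%.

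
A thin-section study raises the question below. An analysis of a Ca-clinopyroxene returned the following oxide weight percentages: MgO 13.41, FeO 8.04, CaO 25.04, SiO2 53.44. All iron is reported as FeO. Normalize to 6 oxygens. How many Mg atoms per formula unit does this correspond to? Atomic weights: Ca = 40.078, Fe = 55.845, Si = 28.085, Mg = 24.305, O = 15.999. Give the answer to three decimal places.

0.748 Mg apfu

MgO: 13.41/40.304 = 0.33272 mol → 0.33272 mol Mg, 0.33272 mol O.
FeO: 8.04/71.844 = 0.11191 mol → 0.11191 mol Fe, 0.11191 mol O.
CaO: 25.04/56.077 = 0.44653 mol → 0.44653 mol Ca, 0.44653 mol O.
SiO2: 53.44/60.083 = 0.88944 mol → 0.88944 mol Si, 1.77888 mol O.
Total oxygen = 2.67004 mol. Normalization factor = 6/2.67004 = 2.24716.
Mg per 6 O = 0.33272 × 2.24716 = 0.748.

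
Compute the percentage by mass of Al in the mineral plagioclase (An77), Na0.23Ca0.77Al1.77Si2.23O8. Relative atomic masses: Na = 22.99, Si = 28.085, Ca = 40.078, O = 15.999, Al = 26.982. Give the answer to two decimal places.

Molar mass of Na0.23Ca0.77Al1.77Si2.23O8: 0.23×22.99 + 0.77×40.078 + 1.77×26.982 + 2.23×28.085 + 8×15.999 = 274.527 g/mol.
Mass of Al per formula unit: 1.77 × 26.982 = 47.758 g.
Weight fraction Al = 47.758 / 274.527 = 0.1740.

17.40 weight percent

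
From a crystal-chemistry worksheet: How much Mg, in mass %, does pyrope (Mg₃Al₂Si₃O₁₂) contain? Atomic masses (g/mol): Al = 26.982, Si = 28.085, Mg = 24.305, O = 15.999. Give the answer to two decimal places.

M(Mg₃Al₂Si₃O₁₂) = 403.122 g/mol.
Mg contributes 3 × 24.305 = 72.915 g per mole.
72.915/403.122 = 0.1809 → 18.09%.

18.09 mass %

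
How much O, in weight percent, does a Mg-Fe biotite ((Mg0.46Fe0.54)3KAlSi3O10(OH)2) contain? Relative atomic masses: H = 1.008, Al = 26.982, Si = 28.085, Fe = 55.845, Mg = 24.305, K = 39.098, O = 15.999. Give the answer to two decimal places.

40.99 weight percent

Formula mass = 1.38*24.305 + 1.62*55.845 + 1*39.098 + 1*26.982 + 3*28.085 + 12*15.999 + 2*1.008 = 468.349 g/mol, of which 191.988 g is O.
So O makes up 191.988/468.349 = 0.4099 of the mass, i.e. 40.99%.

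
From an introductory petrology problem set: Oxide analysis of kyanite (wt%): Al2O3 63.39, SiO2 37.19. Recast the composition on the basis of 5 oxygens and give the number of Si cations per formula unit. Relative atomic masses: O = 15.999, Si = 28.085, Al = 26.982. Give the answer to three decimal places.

0.997 Si apfu

Al2O3: 63.39/101.961 = 0.62171 mol → 1.24342 mol Al, 1.86513 mol O.
SiO2: 37.19/60.083 = 0.61898 mol → 0.61898 mol Si, 1.23796 mol O.
Total oxygen = 3.10309 mol. Normalization factor = 5/3.10309 = 1.61130.
Si per 5 O = 0.61898 × 1.61130 = 0.997.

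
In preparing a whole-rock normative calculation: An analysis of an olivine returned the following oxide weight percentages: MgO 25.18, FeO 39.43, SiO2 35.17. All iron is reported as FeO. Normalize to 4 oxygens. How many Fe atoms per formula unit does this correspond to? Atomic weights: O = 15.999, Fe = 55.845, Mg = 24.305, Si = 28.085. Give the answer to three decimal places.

MgO (M=40.304): mol = 0.62475; Mg = 0.62475, O = 0.62475.
FeO (M=71.844): mol = 0.54883; Fe = 0.54883, O = 0.54883.
SiO2 (M=60.083): mol = 0.58536; Si = 0.58536, O = 1.17072.
ΣO = 2.34430; factor = 4/ΣO = 1.70627.
Fe apfu = 0.54883 × 1.70627 = 0.936.

0.936 Fe apfu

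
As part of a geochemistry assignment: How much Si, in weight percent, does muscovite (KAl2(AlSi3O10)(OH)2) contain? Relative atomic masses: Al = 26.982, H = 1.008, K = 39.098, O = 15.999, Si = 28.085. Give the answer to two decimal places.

21.15 weight percent

M(KAl2(AlSi3O10)(OH)2) = 398.303 g/mol.
Si contributes 3 × 28.085 = 84.255 g per mole.
84.255/398.303 = 0.2115 → 21.15%.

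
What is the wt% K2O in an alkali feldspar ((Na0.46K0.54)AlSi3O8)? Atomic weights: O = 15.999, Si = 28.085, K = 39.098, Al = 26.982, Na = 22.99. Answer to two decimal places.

Molar mass of (Na0.46K0.54)AlSi3O8 = 0.46*22.99 + 0.54*39.098 + 1*26.982 + 3*28.085 + 8*15.999 = 270.917 g/mol.
Each formula unit contains 0.54 K, equivalent to 0.54/2 = 0.2700 mol K2O.
M(K2O) = 2×39.098 + 1×15.999 = 94.195 g/mol.
Mass of K2O per formula unit = 0.2700 × 94.195 = 25.433 g.
K2O wt% = 25.433 / 270.917 × 100 = 9.39%.

9.39 wt%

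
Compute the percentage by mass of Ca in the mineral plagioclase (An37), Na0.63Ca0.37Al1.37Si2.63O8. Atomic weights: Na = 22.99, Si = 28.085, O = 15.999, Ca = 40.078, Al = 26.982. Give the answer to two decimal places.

Molar mass of Na0.63Ca0.37Al1.37Si2.63O8: 0.63*22.99 + 0.37*40.078 + 1.37*26.982 + 2.63*28.085 + 8*15.999 = 268.133 g/mol.
Mass of Ca per formula unit: 0.37 × 40.078 = 14.829 g.
Weight fraction Ca = 14.829 / 268.133 = 0.0553.

5.53 mass %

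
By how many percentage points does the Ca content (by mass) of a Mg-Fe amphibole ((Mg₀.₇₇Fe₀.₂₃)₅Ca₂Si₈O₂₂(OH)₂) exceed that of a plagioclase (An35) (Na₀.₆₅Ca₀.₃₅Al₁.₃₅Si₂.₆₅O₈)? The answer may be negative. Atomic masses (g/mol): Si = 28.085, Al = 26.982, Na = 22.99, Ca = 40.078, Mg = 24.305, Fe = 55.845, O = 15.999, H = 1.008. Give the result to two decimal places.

4.21 percentage points

Ca in (Mg₀.₇₇Fe₀.₂₃)₅Ca₂Si₈O₂₂(OH)₂: molar mass 848.624 g/mol; 2×40.078 = 80.156 g → 9.45 wt%.
Ca in Na₀.₆₅Ca₀.₃₅Al₁.₃₅Si₂.₆₅O₈: molar mass 267.814 g/mol; 0.35×40.078 = 14.027 g → 5.24 wt%.
Difference = 9.45 − 5.24 = 4.21 percentage points.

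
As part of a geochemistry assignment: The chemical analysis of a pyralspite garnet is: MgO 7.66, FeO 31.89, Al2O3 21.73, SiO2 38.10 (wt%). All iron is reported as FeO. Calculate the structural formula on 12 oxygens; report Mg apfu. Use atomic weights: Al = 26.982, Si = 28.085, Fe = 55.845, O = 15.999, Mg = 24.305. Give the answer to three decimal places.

7.66 wt% MgO ÷ 40.304 g/mol = 0.19006 mol, giving 0.19006 Mg and 0.19006 O.
31.89 wt% FeO ÷ 71.844 g/mol = 0.44388 mol, giving 0.44388 Fe and 0.44388 O.
21.73 wt% Al2O3 ÷ 101.961 g/mol = 0.21312 mol, giving 0.42624 Al and 0.63936 O.
38.10 wt% SiO2 ÷ 60.083 g/mol = 0.63412 mol, giving 0.63412 Si and 1.26824 O.
Oxygen sums to 2.54154; scaling by 12/2.54154 = 4.72155 puts the formula on 12 O.
Mg: 0.19006 × 4.72155 = 0.897 atoms per formula unit.

0.897 Mg apfu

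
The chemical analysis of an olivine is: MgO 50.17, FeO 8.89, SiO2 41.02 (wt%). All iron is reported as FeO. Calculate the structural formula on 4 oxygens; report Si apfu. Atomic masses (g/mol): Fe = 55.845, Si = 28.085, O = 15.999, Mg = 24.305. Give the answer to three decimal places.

0.999 Si apfu

50.17 wt% MgO ÷ 40.304 g/mol = 1.24479 mol, giving 1.24479 Mg and 1.24479 O.
8.89 wt% FeO ÷ 71.844 g/mol = 0.12374 mol, giving 0.12374 Fe and 0.12374 O.
41.02 wt% SiO2 ÷ 60.083 g/mol = 0.68272 mol, giving 0.68272 Si and 1.36544 O.
Oxygen sums to 2.73397; scaling by 4/2.73397 = 1.46307 puts the formula on 4 O.
Si: 0.68272 × 1.46307 = 0.999 atoms per formula unit.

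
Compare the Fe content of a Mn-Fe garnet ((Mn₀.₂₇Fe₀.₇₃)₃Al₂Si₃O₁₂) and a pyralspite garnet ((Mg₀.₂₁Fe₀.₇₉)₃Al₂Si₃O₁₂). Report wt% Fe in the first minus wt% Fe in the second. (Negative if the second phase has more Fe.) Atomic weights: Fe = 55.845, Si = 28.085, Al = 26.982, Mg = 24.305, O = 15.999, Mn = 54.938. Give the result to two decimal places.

Fe in (Mn₀.₂₇Fe₀.₇₃)₃Al₂Si₃O₁₂: molar mass 497.007 g/mol; 2.19×55.845 = 122.301 g → 24.61 wt%.
Fe in (Mg₀.₂₁Fe₀.₇₉)₃Al₂Si₃O₁₂: molar mass 477.872 g/mol; 2.37×55.845 = 132.353 g → 27.70 wt%.
Difference = 24.61 − 27.70 = -3.09 percentage points.

-3.09 percentage points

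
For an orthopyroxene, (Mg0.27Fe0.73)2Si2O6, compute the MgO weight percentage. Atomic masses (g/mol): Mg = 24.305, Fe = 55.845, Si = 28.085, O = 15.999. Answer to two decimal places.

M((Mg0.27Fe0.73)2Si2O6) = 246.822 g/mol; M(MgO) = 40.304 g/mol.
Moles MgO per formula unit = 0.54 Mg ÷ 1 = 0.5400.
MgO fraction = (0.5400 × 40.304) / 246.822 = 21.764/246.822 = 0.0882.

8.82 wt%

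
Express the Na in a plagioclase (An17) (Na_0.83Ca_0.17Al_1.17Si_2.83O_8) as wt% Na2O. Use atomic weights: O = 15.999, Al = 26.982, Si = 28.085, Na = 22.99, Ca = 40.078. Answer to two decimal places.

9.71 wt%

M(Na_0.83Ca_0.17Al_1.17Si_2.83O_8) = 264.936 g/mol; M(Na2O) = 61.979 g/mol.
Moles Na2O per formula unit = 0.83 Na ÷ 2 = 0.4150.
Na2O fraction = (0.4150 × 61.979) / 264.936 = 25.721/264.936 = 0.0971.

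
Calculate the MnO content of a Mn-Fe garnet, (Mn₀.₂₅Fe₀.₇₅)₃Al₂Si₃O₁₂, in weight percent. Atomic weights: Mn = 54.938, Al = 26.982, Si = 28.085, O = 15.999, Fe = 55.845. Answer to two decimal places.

Molar mass of (Mn₀.₂₅Fe₀.₇₅)₃Al₂Si₃O₁₂ = 0.75*54.938 + 2.25*55.845 + 2*26.982 + 3*28.085 + 12*15.999 = 497.062 g/mol.
Each formula unit contains 0.75 Mn, equivalent to 0.75/1 = 0.7500 mol MnO.
M(MnO) = 1×54.938 + 1×15.999 = 70.937 g/mol.
Mass of MnO per formula unit = 0.7500 × 70.937 = 53.203 g.
MnO wt% = 53.203 / 497.062 × 100 = 10.70%.

10.70 wt%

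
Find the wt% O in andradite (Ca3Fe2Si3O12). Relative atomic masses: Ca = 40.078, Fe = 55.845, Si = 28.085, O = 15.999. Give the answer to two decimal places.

37.78 wt%

Formula mass = 3·40.078 + 2·55.845 + 3·28.085 + 12·15.999 = 508.167 g/mol, of which 191.988 g is O.
So O makes up 191.988/508.167 = 0.3778 of the mass, i.e. 37.78%.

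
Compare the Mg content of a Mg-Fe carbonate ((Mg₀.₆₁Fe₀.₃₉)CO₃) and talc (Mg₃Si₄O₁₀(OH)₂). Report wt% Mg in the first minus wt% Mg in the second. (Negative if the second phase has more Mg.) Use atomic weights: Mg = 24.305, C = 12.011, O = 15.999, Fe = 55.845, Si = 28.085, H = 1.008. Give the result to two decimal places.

-3.88 percentage points

First mineral: 14.826 g Mg in 96.614 g formula = 15.35 wt% Mg.
Second mineral: 72.915 g Mg in 379.259 g formula = 19.23 wt% Mg.
15.35% − 19.23% gives a difference of -3.88 percentage points.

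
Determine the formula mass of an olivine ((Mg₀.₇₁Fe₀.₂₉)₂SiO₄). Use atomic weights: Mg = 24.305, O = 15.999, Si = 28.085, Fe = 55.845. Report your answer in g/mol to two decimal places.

158.98 g/mol

M = 1.42*24.305 + 0.58*55.845 + 1*28.085 + 4*15.999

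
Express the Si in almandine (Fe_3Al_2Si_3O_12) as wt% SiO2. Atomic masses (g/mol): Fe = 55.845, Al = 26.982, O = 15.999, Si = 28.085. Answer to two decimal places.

36.21 wt%

Molar mass of Fe_3Al_2Si_3O_12 = 3×55.845 + 2×26.982 + 3×28.085 + 12×15.999 = 497.742 g/mol.
Each formula unit contains 3 Si, equivalent to 3/1 = 3.0000 mol SiO2.
M(SiO2) = 1×28.085 + 2×15.999 = 60.083 g/mol.
Mass of SiO2 per formula unit = 3.0000 × 60.083 = 180.249 g.
SiO2 wt% = 180.249 / 497.742 × 100 = 36.21%.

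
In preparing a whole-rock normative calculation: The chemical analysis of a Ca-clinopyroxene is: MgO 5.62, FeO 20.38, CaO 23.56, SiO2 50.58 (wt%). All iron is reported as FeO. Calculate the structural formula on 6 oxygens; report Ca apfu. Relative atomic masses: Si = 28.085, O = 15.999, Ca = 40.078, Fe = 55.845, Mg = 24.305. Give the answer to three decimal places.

0.998 Ca apfu

MgO (M=40.304): mol = 0.13944; Mg = 0.13944, O = 0.13944.
FeO (M=71.844): mol = 0.28367; Fe = 0.28367, O = 0.28367.
CaO (M=56.077): mol = 0.42014; Ca = 0.42014, O = 0.42014.
SiO2 (M=60.083): mol = 0.84184; Si = 0.84184, O = 1.68368.
ΣO = 2.52693; factor = 6/ΣO = 2.37442.
Ca apfu = 0.42014 × 2.37442 = 0.998.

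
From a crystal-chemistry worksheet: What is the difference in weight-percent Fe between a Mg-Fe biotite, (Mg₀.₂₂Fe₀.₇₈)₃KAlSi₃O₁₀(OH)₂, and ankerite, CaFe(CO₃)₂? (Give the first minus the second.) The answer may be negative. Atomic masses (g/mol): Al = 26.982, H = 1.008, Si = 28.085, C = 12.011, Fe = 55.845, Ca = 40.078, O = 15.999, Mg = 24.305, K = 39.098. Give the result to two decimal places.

M((Mg₀.₂₂Fe₀.₇₈)₃KAlSi₃O₁₀(OH)₂) = 491.058 g/mol, so wt% Fe = 130.677/491.058 × 100 = 26.61%.
M(CaFe(CO₃)₂) = 215.939 g/mol, so wt% Fe = 55.845/215.939 × 100 = 25.86%.
26.61 − 25.86 = 0.75 pp.

0.75 percentage points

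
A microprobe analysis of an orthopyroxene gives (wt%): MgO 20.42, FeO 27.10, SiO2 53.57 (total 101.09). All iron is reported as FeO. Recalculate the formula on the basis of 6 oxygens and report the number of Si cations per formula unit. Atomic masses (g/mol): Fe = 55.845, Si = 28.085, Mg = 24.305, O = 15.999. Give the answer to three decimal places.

MgO (M=40.304): mol = 0.50665; Mg = 0.50665, O = 0.50665.
FeO (M=71.844): mol = 0.37721; Fe = 0.37721, O = 0.37721.
SiO2 (M=60.083): mol = 0.89160; Si = 0.89160, O = 1.78320.
ΣO = 2.66706; factor = 6/ΣO = 2.24967.
Si apfu = 0.89160 × 2.24967 = 2.006.

2.006 Si apfu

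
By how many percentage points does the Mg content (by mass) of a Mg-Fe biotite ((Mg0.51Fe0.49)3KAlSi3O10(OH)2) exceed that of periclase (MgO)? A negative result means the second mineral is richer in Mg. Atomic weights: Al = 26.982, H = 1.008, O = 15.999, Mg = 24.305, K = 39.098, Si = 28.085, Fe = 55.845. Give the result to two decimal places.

M((Mg0.51Fe0.49)3KAlSi3O10(OH)2) = 463.618 g/mol, so wt% Mg = 37.187/463.618 × 100 = 8.02%.
M(MgO) = 40.304 g/mol, so wt% Mg = 24.305/40.304 × 100 = 60.30%.
8.02 − 60.30 = -52.28 pp.

-52.28 percentage points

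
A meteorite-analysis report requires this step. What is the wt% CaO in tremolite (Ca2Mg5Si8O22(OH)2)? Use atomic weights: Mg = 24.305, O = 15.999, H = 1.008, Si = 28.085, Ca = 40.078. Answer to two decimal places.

Molar mass of Ca2Mg5Si8O22(OH)2 = 2*40.078 + 5*24.305 + 8*28.085 + 24*15.999 + 2*1.008 = 812.353 g/mol.
Each formula unit contains 2 Ca, equivalent to 2/1 = 2.0000 mol CaO.
M(CaO) = 1×40.078 + 1×15.999 = 56.077 g/mol.
Mass of CaO per formula unit = 2.0000 × 56.077 = 112.154 g.
CaO wt% = 112.154 / 812.353 × 100 = 13.81%.

13.81 wt%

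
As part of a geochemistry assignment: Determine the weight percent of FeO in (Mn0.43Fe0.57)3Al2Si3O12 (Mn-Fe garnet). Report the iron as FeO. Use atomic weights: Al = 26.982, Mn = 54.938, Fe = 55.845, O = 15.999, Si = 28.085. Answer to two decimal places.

Molar mass of (Mn0.43Fe0.57)3Al2Si3O12 = 1.29×54.938 + 1.71×55.845 + 2×26.982 + 3×28.085 + 12×15.999 = 496.572 g/mol.
Each formula unit contains 1.71 Fe, equivalent to 1.71/1 = 1.7100 mol FeO.
M(FeO) = 1×55.845 + 1×15.999 = 71.844 g/mol.
Mass of FeO per formula unit = 1.7100 × 71.844 = 122.853 g.
FeO wt% = 122.853 / 496.572 × 100 = 24.74%.

24.74 wt%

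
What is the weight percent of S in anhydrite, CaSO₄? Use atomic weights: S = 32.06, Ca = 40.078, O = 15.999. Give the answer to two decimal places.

M(CaSO₄) = 136.134 g/mol.
S contributes 1 × 32.06 = 32.060 g per mole.
32.060/136.134 = 0.2355 → 23.55%.

23.55 mass %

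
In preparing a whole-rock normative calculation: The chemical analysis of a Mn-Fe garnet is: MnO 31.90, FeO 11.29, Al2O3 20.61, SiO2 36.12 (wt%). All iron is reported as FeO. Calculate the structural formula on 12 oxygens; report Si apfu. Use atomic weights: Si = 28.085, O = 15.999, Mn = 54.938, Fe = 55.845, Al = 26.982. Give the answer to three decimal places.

2.986 Si apfu

31.90 wt% MnO ÷ 70.937 g/mol = 0.44969 mol, giving 0.44969 Mn and 0.44969 O.
11.29 wt% FeO ÷ 71.844 g/mol = 0.15715 mol, giving 0.15715 Fe and 0.15715 O.
20.61 wt% Al2O3 ÷ 101.961 g/mol = 0.20214 mol, giving 0.40428 Al and 0.60642 O.
36.12 wt% SiO2 ÷ 60.083 g/mol = 0.60117 mol, giving 0.60117 Si and 1.20234 O.
Oxygen sums to 2.41560; scaling by 12/2.41560 = 4.96771 puts the formula on 12 O.
Si: 0.60117 × 4.96771 = 2.986 atoms per formula unit.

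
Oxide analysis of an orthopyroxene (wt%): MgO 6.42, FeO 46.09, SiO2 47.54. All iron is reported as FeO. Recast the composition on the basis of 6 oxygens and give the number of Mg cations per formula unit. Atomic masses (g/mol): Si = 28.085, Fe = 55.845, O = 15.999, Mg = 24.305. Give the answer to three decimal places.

0.401 Mg apfu

6.42 wt% MgO ÷ 40.304 g/mol = 0.15929 mol, giving 0.15929 Mg and 0.15929 O.
46.09 wt% FeO ÷ 71.844 g/mol = 0.64153 mol, giving 0.64153 Fe and 0.64153 O.
47.54 wt% SiO2 ÷ 60.083 g/mol = 0.79124 mol, giving 0.79124 Si and 1.58248 O.
Oxygen sums to 2.38330; scaling by 6/2.38330 = 2.51752 puts the formula on 6 O.
Mg: 0.15929 × 2.51752 = 0.401 atoms per formula unit.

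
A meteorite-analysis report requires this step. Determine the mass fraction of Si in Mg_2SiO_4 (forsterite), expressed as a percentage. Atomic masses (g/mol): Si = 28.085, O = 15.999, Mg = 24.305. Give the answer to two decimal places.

M(Mg_2SiO_4) = 140.691 g/mol.
Si contributes 1 × 28.085 = 28.085 g per mole.
28.085/140.691 = 0.1996 → 19.96%.

19.96 mass %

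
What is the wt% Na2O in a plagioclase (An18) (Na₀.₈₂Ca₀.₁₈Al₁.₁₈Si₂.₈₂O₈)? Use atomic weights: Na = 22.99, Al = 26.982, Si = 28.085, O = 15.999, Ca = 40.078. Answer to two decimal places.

9.59 wt%

Formula mass = 265.096 g/mol.
0.82 Na → 0.4100 mol Na2O per formula unit; M(Na2O) = 61.979, so Na2O mass = 25.411 g.
25.411/265.096 × 100 = 9.59 wt%.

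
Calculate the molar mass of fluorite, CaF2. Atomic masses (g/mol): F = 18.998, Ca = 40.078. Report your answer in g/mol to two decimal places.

Ca: 1 × 40.078 = 40.0780
F: 2 × 18.998 = 37.9960
Summing the contributions gives the formula mass.

78.07 g/mol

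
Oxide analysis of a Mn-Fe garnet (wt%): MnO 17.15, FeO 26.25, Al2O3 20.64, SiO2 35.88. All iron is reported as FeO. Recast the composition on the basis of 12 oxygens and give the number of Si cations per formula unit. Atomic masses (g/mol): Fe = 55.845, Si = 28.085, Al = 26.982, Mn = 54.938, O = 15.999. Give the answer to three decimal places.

MnO: 17.15/70.937 = 0.24176 mol → 0.24176 mol Mn, 0.24176 mol O.
FeO: 26.25/71.844 = 0.36537 mol → 0.36537 mol Fe, 0.36537 mol O.
Al2O3: 20.64/101.961 = 0.20243 mol → 0.40486 mol Al, 0.60729 mol O.
SiO2: 35.88/60.083 = 0.59717 mol → 0.59717 mol Si, 1.19434 mol O.
Total oxygen = 2.40876 mol. Normalization factor = 12/2.40876 = 4.98182.
Si per 12 O = 0.59717 × 4.98182 = 2.975.

2.975 Si apfu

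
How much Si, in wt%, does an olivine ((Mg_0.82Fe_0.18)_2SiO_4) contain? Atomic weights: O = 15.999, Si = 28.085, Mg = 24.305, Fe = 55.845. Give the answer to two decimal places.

18.47 wt%

M((Mg_0.82Fe_0.18)_2SiO_4) = 152.045 g/mol.
Si contributes 1 × 28.085 = 28.085 g per mole.
28.085/152.045 = 0.1847 → 18.47%.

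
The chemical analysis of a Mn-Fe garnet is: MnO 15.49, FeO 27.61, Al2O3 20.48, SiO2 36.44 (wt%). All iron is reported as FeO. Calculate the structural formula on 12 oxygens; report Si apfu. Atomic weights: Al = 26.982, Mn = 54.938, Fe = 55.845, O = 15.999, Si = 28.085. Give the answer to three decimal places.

3.010 Si apfu

MnO: 15.49/70.937 = 0.21836 mol → 0.21836 mol Mn, 0.21836 mol O.
FeO: 27.61/71.844 = 0.38430 mol → 0.38430 mol Fe, 0.38430 mol O.
Al2O3: 20.48/101.961 = 0.20086 mol → 0.40172 mol Al, 0.60258 mol O.
SiO2: 36.44/60.083 = 0.60649 mol → 0.60649 mol Si, 1.21298 mol O.
Total oxygen = 2.41822 mol. Normalization factor = 12/2.41822 = 4.96233.
Si per 12 O = 0.60649 × 4.96233 = 3.010.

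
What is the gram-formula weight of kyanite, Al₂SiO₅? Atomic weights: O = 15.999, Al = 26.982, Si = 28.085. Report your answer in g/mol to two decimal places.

162.04 g/mol

Al: 2 × 26.982 = 53.9640
Si: 1 × 28.085 = 28.0850
O: 5 × 15.999 = 79.9950
Summing the contributions gives the formula mass.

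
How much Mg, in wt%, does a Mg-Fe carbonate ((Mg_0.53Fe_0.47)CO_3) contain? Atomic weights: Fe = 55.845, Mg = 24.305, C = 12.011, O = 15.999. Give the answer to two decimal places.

12.99 wt%

Formula mass = 0.53*24.305 + 0.47*55.845 + 1*12.011 + 3*15.999 = 99.137 g/mol, of which 12.882 g is Mg.
So Mg makes up 12.882/99.137 = 0.1299 of the mass, i.e. 12.99%.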